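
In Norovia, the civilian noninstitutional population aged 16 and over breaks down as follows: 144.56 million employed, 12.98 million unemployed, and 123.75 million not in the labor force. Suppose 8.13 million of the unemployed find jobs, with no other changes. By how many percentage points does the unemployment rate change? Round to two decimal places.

The unemployment rate changes by −5.16 percentage points.

Initially, labor force = 144.56 + 12.98 = 157.54 million, so u = 12.98/157.54 = 8.24%.
After the change, unemployed falls and employed rises by 8.13; labor force unchanged → E = 152.69, U = 4.85, labor force = 157.54 million.
New unemployment rate = 4.85 / 157.54 = 3.08%.
Change = 3.08% − 8.24% = −5.16 percentage points.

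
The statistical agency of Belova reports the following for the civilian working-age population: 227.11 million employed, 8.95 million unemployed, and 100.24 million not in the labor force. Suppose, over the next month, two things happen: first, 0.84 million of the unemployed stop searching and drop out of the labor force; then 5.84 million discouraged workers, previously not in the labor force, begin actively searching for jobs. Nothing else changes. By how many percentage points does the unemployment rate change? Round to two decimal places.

The unemployment rate changes by +2.00 percentage points.

Initially, labor force = 227.11 + 8.95 = 236.06 million, so u = 8.95/236.06 = 3.79%.
After the first change, unemployed and labor force both fall by 0.84 → E = 227.11, U = 8.11, labor force = 235.22 million.
After the second change, unemployed and labor force both rise by 5.84 → E = 227.11, U = 13.95, labor force = 241.06 million.
New unemployment rate = 13.95 / 241.06 = 5.79%.
Change = 5.79% − 3.79% = +2.00 percentage points.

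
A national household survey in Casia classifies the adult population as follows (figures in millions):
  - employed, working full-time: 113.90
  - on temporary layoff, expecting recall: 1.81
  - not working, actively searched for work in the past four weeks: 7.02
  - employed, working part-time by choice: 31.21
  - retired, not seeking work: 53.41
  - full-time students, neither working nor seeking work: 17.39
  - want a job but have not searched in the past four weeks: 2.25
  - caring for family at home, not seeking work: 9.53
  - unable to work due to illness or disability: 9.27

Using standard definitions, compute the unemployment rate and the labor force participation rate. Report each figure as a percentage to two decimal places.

Employed = 113.90 + 31.21 = 145.11 million.
Unemployed = 1.81 + 7.02 = 8.83 million (jobless and actively searching, or on temporary layoff).
Labor force = 145.11 + 8.83 = 153.94 million.
Not in labor force = 53.41 + 17.39 + 2.25 + 9.53 + 9.27 = 91.85 million (those not working and not actively searching are outside the labor force — including those who want a job but have given up searching).
Civilian working-age population = 153.94 + 91.85 = 245.79 million.
Unemployment rate = 8.83 / 153.94 = 5.74%.
Labor force participation rate = 153.94 / 245.79 = 62.63%.

Unemployment rate ≈ 5.74%; labor force participation rate ≈ 62.63%.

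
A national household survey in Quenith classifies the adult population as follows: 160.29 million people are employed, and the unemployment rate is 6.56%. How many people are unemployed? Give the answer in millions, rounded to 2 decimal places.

Let U be the number unemployed. The labor force is E + U, and U/(E+U) = 0.0656.
So U = 0.0656 × 160.29 / (1 − 0.0656) = 10.5150 / 0.9344 ≈ 11.25 million.

About 11.25 million are unemployed.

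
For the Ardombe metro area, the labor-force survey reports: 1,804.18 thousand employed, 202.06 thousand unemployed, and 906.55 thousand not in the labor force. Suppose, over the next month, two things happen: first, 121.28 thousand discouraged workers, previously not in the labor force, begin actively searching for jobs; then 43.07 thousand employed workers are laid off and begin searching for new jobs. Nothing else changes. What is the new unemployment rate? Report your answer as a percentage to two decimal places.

Initially, labor force = 1,804.18 + 202.06 = 2,006.24 thousand, so u = 202.06/2,006.24 = 10.07%.
After the first change, unemployed and labor force both rise by 121.28 → E = 1,804.18, U = 323.34, labor force = 2,127.52 thousand.
After the second change, employed falls and unemployed rises by 43.07; labor force unchanged → E = 1,761.11, U = 366.41, labor force = 2,127.52 thousand.
New unemployment rate = 366.41 / 2,127.52 = 17.22%.

New unemployment rate ≈ 17.22%.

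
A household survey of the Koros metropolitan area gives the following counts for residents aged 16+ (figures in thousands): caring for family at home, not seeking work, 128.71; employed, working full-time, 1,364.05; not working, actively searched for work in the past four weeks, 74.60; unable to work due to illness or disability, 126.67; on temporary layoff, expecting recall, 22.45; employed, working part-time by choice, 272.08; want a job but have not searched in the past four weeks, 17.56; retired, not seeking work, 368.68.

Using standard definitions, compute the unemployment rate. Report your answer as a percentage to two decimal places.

Employed = 1,364.05 + 272.08 = 1,636.13 thousand.
Unemployed = 74.60 + 22.45 = 97.05 thousand (jobless and actively searching, or on temporary layoff).
Labor force = 1,636.13 + 97.05 = 1,733.18 thousand.
Unemployment rate = 97.05 / 1,733.18 = 5.60%.

Unemployment rate ≈ 5.60%.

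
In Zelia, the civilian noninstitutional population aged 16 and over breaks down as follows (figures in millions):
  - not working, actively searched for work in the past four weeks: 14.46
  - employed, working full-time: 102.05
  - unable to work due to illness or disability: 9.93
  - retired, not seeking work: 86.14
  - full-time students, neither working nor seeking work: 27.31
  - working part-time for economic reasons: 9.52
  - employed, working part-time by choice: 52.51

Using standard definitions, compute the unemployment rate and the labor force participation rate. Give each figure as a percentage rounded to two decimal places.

Unemployment rate ≈ 8.10%; labor force participation rate ≈ 59.13%.

Employed = 102.05 + 9.52 + 52.51 = 164.08 million (anyone who worked, including part-time for economic reasons, counts as employed).
Unemployed = 14.46 million.
Labor force = 164.08 + 14.46 = 178.54 million.
Not in labor force = 9.93 + 86.14 + 27.31 = 123.38 million (those not working and not actively searching are outside the labor force).
Civilian working-age population = 178.54 + 123.38 = 301.92 million.
Unemployment rate = 14.46 / 178.54 = 8.10%.
Labor force participation rate = 178.54 / 301.92 = 59.13%.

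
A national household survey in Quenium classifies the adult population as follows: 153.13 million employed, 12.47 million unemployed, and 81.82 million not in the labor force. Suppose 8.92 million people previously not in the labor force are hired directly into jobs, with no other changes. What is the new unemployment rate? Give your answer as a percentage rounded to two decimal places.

New unemployment rate ≈ 7.15%.

Initially, labor force = 153.13 + 12.47 = 165.60 million, so u = 12.47/165.60 = 7.53%.
After the change, employed and labor force both rise by 8.92; unemployed unchanged → E = 162.05, U = 12.47, labor force = 174.52 million.
New unemployment rate = 12.47 / 174.52 = 7.15%.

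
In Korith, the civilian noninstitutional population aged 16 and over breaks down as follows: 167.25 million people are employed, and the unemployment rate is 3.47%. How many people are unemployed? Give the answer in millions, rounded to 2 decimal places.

Let U be the number unemployed. The labor force is E + U, and U/(E+U) = 0.0347.
So U = 0.0347 × 167.25 / (1 − 0.0347) = 5.8036 / 0.9653 ≈ 6.01 million.

About 6.01 million are unemployed.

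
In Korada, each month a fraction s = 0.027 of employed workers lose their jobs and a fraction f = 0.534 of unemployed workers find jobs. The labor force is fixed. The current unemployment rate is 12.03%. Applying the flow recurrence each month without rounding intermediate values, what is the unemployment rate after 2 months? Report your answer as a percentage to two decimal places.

Unemployment rate after two months ≈ 6.20%.

With a fixed labor force, u_{t+1} = u_t + s·(1−u_t) − f·u_t = u_t·(1−s−f) + s.
Here 1−s−f = 0.439 and s = 0.027.
u_1 = 0.120300 × 0.439 + 0.027 = 0.079812.
u_2 = 0.079812 × 0.439 + 0.027 = 0.062037.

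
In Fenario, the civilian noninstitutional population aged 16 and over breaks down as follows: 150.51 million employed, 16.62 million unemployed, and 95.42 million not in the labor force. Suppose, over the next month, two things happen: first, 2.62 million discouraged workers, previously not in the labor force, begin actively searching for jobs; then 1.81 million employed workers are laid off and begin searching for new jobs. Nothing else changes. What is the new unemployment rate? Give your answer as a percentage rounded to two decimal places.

New unemployment rate ≈ 12.40%.

Initially, labor force = 150.51 + 16.62 = 167.13 million, so u = 16.62/167.13 = 9.94%.
After the first change, unemployed and labor force both rise by 2.62 → E = 150.51, U = 19.24, labor force = 169.75 million.
After the second change, employed falls and unemployed rises by 1.81; labor force unchanged → E = 148.70, U = 21.05, labor force = 169.75 million.
New unemployment rate = 21.05 / 169.75 = 12.40%.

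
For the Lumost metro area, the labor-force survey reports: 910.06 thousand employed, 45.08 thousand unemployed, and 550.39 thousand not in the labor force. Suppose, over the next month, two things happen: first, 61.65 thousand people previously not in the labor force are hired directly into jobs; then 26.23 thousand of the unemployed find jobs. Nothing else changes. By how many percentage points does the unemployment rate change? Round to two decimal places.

Initially, labor force = 910.06 + 45.08 = 955.14 thousand, so u = 45.08/955.14 = 4.72%.
After the first change, employed and labor force both rise by 61.65; unemployed unchanged → E = 971.71, U = 45.08, labor force = 1,016.79 thousand.
After the second change, unemployed falls and employed rises by 26.23; labor force unchanged → E = 997.94, U = 18.85, labor force = 1,016.79 thousand.
New unemployment rate = 18.85 / 1,016.79 = 1.85%.
Change = 1.85% − 4.72% = −2.87 percentage points.

The unemployment rate changes by −2.87 percentage points.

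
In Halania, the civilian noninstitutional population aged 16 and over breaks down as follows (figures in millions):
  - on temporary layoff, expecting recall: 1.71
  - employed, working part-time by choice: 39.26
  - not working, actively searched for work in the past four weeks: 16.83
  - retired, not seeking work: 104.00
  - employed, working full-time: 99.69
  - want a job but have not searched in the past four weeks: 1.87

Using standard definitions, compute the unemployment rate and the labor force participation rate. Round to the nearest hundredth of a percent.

Employed = 39.26 + 99.69 = 138.95 million.
Unemployed = 1.71 + 16.83 = 18.54 million (jobless and actively searching, or on temporary layoff).
Labor force = 138.95 + 18.54 = 157.49 million.
Not in labor force = 104.00 + 1.87 = 105.87 million (those not working and not actively searching are outside the labor force — including those who want a job but have given up searching).
Civilian working-age population = 157.49 + 105.87 = 263.36 million.
Unemployment rate = 18.54 / 157.49 = 11.77%.
Labor force participation rate = 157.49 / 263.36 = 59.80%.

Unemployment rate ≈ 11.77%; labor force participation rate ≈ 59.80%.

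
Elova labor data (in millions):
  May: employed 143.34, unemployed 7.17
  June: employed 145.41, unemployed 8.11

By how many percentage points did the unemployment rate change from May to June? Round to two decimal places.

The unemployment rate changed by +0.52 percentage points.

May: labor force = 143.34 + 7.17 = 150.51; u = 7.17/150.51 = 4.76%.
June: labor force = 145.41 + 8.11 = 153.52; u = 8.11/153.52 = 5.28%.
Change = 5.28% − 4.76% = +0.52 pp.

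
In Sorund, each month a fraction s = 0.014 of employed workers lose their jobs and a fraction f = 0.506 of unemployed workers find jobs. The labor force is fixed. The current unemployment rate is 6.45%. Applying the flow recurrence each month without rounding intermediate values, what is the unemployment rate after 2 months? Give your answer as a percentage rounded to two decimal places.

Unemployment rate after two months ≈ 3.56%.

With a fixed labor force, u_{t+1} = u_t + s·(1−u_t) − f·u_t = u_t·(1−s−f) + s.
Here 1−s−f = 0.480 and s = 0.014.
u_1 = 0.064500 × 0.480 + 0.014 = 0.044960.
u_2 = 0.044960 × 0.480 + 0.014 = 0.035581.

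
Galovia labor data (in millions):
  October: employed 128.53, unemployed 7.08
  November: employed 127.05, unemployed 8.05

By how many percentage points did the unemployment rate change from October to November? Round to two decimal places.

The unemployment rate changed by +0.74 percentage points.

October: labor force = 128.53 + 7.08 = 135.61; u = 7.08/135.61 = 5.22%.
November: labor force = 127.05 + 8.05 = 135.10; u = 8.05/135.10 = 5.96%.
Change = 5.96% − 5.22% = +0.74 pp.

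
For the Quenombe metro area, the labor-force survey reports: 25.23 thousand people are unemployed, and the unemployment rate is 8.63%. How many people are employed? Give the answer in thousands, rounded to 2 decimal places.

Labor force = U / u = 25.23 / 0.0863 ≈ 292.35 thousand.
Employed = labor force − unemployed = 292.35 − 25.23 = 267.12 thousand.

About 267.12 thousand are employed.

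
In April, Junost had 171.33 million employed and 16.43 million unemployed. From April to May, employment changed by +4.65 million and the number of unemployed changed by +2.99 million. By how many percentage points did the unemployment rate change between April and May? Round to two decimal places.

April: labor force = 171.33 + 16.43 = 187.76; u = 16.43/187.76 = 8.75%.
May: labor force = 175.98 + 19.42 = 195.40; u = 19.42/195.40 = 9.94%.
Change = 9.94% − 8.75% = +1.19 pp.

The unemployment rate changed by +1.19 percentage points.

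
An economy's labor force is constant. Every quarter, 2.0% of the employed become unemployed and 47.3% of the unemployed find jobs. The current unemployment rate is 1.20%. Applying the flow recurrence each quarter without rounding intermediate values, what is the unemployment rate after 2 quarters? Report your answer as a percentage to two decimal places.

With a fixed labor force, u_{t+1} = u_t + s·(1−u_t) − f·u_t = u_t·(1−s−f) + s.
Here 1−s−f = 0.507 and s = 0.020.
u_1 = 0.012000 × 0.507 + 0.020 = 0.026084.
u_2 = 0.026084 × 0.507 + 0.020 = 0.033225.

Unemployment rate after two quarters ≈ 3.32%.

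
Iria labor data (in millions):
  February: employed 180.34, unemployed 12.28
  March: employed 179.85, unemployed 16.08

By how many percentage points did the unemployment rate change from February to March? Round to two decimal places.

The unemployment rate changed by +1.83 percentage points.

February: labor force = 180.34 + 12.28 = 192.62; u = 12.28/192.62 = 6.38%.
March: labor force = 179.85 + 16.08 = 195.93; u = 16.08/195.93 = 8.21%.
Change = 8.21% − 6.38% = +1.83 pp.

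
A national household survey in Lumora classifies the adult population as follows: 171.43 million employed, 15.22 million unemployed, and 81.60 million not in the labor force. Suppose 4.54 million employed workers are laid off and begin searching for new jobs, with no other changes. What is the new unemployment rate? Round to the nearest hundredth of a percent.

New unemployment rate ≈ 10.59%.

Initially, labor force = 171.43 + 15.22 = 186.65 million, so u = 15.22/186.65 = 8.15%.
After the change, employed falls and unemployed rises by 4.54; labor force unchanged → E = 166.89, U = 19.76, labor force = 186.65 million.
New unemployment rate = 19.76 / 186.65 = 10.59%.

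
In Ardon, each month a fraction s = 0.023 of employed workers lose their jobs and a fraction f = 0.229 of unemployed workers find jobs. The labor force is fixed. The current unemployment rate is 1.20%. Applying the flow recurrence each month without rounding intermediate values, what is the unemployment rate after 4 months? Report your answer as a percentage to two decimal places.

Unemployment rate after four months ≈ 6.65%.

With a fixed labor force, u_{t+1} = u_t + s·(1−u_t) − f·u_t = u_t·(1−s−f) + s.
Here 1−s−f = 0.748 and s = 0.023.
u_1 = 0.012000 × 0.748 + 0.023 = 0.031976.
u_2 = 0.031976 × 0.748 + 0.023 = 0.046918.
u_3 = 0.046918 × 0.748 + 0.023 = 0.058095.
u_4 = 0.058095 × 0.748 + 0.023 = 0.066455.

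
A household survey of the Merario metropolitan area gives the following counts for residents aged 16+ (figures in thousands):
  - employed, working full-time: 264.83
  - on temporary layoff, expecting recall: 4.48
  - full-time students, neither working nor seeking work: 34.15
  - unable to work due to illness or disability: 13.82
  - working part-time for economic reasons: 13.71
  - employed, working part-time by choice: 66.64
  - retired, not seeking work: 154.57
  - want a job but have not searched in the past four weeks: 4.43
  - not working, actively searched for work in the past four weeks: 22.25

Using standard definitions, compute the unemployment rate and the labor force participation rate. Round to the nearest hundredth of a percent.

Employed = 264.83 + 13.71 + 66.64 = 345.18 thousand (anyone who worked, including part-time for economic reasons, counts as employed).
Unemployed = 4.48 + 22.25 = 26.73 thousand (jobless and actively searching, or on temporary layoff).
Labor force = 345.18 + 26.73 = 371.91 thousand.
Not in labor force = 34.15 + 13.82 + 154.57 + 4.43 = 206.97 thousand (those not working and not actively searching are outside the labor force — including those who want a job but have given up searching).
Civilian working-age population = 371.91 + 206.97 = 578.88 thousand.
Unemployment rate = 26.73 / 371.91 = 7.19%.
Labor force participation rate = 371.91 / 578.88 = 64.25%.

Unemployment rate ≈ 7.19%; labor force participation rate ≈ 64.25%.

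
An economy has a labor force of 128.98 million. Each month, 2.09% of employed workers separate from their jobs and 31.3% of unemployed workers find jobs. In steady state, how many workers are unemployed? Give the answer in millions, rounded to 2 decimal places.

About 8.07 million are unemployed in steady state.

Steady-state unemployment rate u* = s/(s+f) = 2.09/(2.09+31.3) = 0.062594.
Unemployed = u* × labor force = 0.062594 × 128.98 ≈ 8.07 million.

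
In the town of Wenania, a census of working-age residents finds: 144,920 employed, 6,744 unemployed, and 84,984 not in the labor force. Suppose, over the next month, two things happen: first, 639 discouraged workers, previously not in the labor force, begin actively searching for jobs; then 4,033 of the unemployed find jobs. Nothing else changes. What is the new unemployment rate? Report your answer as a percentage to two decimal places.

Initially, labor force = 144,920 + 6,744 = 151,664, so u = 6,744/151,664 = 4.45%.
After the first change, unemployed and labor force both rise by 639 → E = 144,920, U = 7,383, labor force = 152,303.
After the second change, unemployed falls and employed rises by 4,033; labor force unchanged → E = 148,953, U = 3,350, labor force = 152,303.
New unemployment rate = 3,350 / 152,303 = 2.20%.

New unemployment rate ≈ 2.20%.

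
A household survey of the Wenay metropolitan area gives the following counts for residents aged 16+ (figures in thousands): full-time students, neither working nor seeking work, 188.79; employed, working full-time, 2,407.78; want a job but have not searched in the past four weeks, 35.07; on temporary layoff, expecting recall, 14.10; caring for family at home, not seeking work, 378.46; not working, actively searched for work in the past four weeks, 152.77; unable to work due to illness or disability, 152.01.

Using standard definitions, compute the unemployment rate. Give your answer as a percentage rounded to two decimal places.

Employed = 2,407.78 thousand.
Unemployed = 14.10 + 152.77 = 166.87 thousand (jobless and actively searching, or on temporary layoff).
Labor force = 2,407.78 + 166.87 = 2,574.65 thousand.
Unemployment rate = 166.87 / 2,574.65 = 6.48%.

Unemployment rate ≈ 6.48%.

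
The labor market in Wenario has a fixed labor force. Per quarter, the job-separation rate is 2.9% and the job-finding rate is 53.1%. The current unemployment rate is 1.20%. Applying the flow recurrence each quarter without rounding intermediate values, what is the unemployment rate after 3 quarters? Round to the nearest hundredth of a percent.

Unemployment rate after three quarters ≈ 4.84%.

With a fixed labor force, u_{t+1} = u_t + s·(1−u_t) − f·u_t = u_t·(1−s−f) + s.
Here 1−s−f = 0.440 and s = 0.029.
u_1 = 0.012000 × 0.440 + 0.029 = 0.034280.
u_2 = 0.034280 × 0.440 + 0.029 = 0.044083.
u_3 = 0.044083 × 0.440 + 0.029 = 0.048397.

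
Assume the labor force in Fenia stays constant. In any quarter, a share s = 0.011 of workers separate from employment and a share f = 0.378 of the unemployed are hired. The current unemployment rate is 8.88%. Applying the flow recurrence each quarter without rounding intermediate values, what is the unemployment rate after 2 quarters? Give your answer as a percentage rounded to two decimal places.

With a fixed labor force, u_{t+1} = u_t + s·(1−u_t) − f·u_t = u_t·(1−s−f) + s.
Here 1−s−f = 0.611 and s = 0.011.
u_1 = 0.088800 × 0.611 + 0.011 = 0.065257.
u_2 = 0.065257 × 0.611 + 0.011 = 0.050872.

Unemployment rate after two quarters ≈ 5.09%.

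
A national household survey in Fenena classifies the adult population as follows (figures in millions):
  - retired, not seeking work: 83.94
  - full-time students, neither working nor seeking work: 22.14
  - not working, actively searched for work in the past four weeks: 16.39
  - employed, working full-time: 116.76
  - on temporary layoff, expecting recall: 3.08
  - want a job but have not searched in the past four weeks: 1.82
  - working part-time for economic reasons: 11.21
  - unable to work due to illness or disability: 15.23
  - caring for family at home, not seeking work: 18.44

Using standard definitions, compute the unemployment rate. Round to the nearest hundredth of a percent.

Employed = 116.76 + 11.21 = 127.97 million (anyone who worked, including part-time for economic reasons, counts as employed).
Unemployed = 16.39 + 3.08 = 19.47 million (jobless and actively searching, or on temporary layoff).
Labor force = 127.97 + 19.47 = 147.44 million.
Unemployment rate = 19.47 / 147.44 = 13.21%.

Unemployment rate ≈ 13.21%.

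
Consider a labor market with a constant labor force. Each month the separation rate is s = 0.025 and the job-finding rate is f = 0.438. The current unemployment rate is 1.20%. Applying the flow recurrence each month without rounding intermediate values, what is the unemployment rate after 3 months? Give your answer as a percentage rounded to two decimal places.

Unemployment rate after three months ≈ 4.75%.

With a fixed labor force, u_{t+1} = u_t + s·(1−u_t) − f·u_t = u_t·(1−s−f) + s.
Here 1−s−f = 0.537 and s = 0.025.
u_1 = 0.012000 × 0.537 + 0.025 = 0.031444.
u_2 = 0.031444 × 0.537 + 0.025 = 0.041885.
u_3 = 0.041885 × 0.537 + 0.025 = 0.047492.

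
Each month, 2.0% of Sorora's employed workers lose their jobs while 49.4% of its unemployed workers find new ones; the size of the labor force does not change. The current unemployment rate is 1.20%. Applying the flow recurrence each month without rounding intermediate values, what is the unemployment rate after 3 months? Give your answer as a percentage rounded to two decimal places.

With a fixed labor force, u_{t+1} = u_t + s·(1−u_t) − f·u_t = u_t·(1−s−f) + s.
Here 1−s−f = 0.486 and s = 0.020.
u_1 = 0.012000 × 0.486 + 0.020 = 0.025832.
u_2 = 0.025832 × 0.486 + 0.020 = 0.032554.
u_3 = 0.032554 × 0.486 + 0.020 = 0.035821.

Unemployment rate after three months ≈ 3.58%.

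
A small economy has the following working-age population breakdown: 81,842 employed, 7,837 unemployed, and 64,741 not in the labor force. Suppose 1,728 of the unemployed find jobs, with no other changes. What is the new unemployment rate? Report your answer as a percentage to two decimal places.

Initially, labor force = 81,842 + 7,837 = 89,679, so u = 7,837/89,679 = 8.74%.
After the change, unemployed falls and employed rises by 1,728; labor force unchanged → E = 83,570, U = 6,109, labor force = 89,679.
New unemployment rate = 6,109 / 89,679 = 6.81%.

New unemployment rate ≈ 6.81%.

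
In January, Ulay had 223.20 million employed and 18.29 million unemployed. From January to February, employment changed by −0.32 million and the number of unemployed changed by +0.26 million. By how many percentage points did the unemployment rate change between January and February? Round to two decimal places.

January: labor force = 223.20 + 18.29 = 241.49; u = 18.29/241.49 = 7.57%.
February: labor force = 222.88 + 18.55 = 241.43; u = 18.55/241.43 = 7.68%.
Change = 7.68% − 7.57% = +0.11 pp.

The unemployment rate changed by +0.11 percentage points.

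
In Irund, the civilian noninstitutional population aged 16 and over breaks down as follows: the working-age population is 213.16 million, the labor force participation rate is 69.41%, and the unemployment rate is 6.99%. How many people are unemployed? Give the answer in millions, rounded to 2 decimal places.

Labor force = 0.6941 × 213.16 = 147.95 million.
Unemployed = 0.0699 × 147.95 ≈ 10.34 million.

About 10.34 million are unemployed.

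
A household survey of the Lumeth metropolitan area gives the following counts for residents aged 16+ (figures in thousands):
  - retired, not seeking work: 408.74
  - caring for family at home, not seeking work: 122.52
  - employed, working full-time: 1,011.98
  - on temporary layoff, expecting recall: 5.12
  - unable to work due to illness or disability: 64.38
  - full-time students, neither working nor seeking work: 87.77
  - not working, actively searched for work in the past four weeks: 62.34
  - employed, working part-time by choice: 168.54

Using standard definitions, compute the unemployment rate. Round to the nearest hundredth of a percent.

Unemployment rate ≈ 5.41%.

Employed = 1,011.98 + 168.54 = 1,180.52 thousand.
Unemployed = 5.12 + 62.34 = 67.46 thousand (jobless and actively searching, or on temporary layoff).
Labor force = 1,180.52 + 67.46 = 1,247.98 thousand.
Unemployment rate = 67.46 / 1,247.98 = 5.41%.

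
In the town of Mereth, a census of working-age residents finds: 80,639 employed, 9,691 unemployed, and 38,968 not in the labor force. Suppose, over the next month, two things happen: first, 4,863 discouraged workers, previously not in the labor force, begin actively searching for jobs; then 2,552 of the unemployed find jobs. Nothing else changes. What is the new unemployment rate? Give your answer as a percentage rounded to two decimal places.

Initially, labor force = 80,639 + 9,691 = 90,330, so u = 9,691/90,330 = 10.73%.
After the first change, unemployed and labor force both rise by 4,863 → E = 80,639, U = 14,554, labor force = 95,193.
After the second change, unemployed falls and employed rises by 2,552; labor force unchanged → E = 83,191, U = 12,002, labor force = 95,193.
New unemployment rate = 12,002 / 95,193 = 12.61%.

New unemployment rate ≈ 12.61%.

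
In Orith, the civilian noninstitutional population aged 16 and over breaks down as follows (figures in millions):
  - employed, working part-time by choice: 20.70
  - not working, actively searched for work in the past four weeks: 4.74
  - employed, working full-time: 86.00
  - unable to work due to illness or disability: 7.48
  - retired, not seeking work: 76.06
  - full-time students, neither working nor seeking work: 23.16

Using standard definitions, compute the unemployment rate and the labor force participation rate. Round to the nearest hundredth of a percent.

Employed = 20.70 + 86.00 = 106.70 million.
Unemployed = 4.74 million.
Labor force = 106.70 + 4.74 = 111.44 million.
Not in labor force = 7.48 + 76.06 + 23.16 = 106.70 million (those not working and not actively searching are outside the labor force).
Civilian working-age population = 111.44 + 106.70 = 218.14 million.
Unemployment rate = 4.74 / 111.44 = 4.25%.
Labor force participation rate = 111.44 / 218.14 = 51.09%.

Unemployment rate ≈ 4.25%; labor force participation rate ≈ 51.09%.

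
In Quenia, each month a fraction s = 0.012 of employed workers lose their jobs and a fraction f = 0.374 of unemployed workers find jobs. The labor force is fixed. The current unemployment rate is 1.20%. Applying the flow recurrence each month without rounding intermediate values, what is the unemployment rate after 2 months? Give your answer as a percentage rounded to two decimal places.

With a fixed labor force, u_{t+1} = u_t + s·(1−u_t) − f·u_t = u_t·(1−s−f) + s.
Here 1−s−f = 0.614 and s = 0.012.
u_1 = 0.012000 × 0.614 + 0.012 = 0.019368.
u_2 = 0.019368 × 0.614 + 0.012 = 0.023892.

Unemployment rate after two months ≈ 2.39%.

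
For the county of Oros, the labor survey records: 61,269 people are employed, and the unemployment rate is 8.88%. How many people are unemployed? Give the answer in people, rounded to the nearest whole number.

Let U be the number unemployed. The labor force is E + U, and U/(E+U) = 0.0888.
So U = 0.0888 × 61,269 / (1 − 0.0888) = 5440.69 / 0.9112 ≈ 5,971.

About 5,971 are unemployed.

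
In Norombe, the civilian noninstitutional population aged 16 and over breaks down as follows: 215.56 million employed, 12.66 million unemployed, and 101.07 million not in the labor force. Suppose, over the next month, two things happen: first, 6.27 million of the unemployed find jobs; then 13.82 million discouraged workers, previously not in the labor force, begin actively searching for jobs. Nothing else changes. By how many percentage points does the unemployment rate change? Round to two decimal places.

The unemployment rate changes by +2.80 percentage points.

Initially, labor force = 215.56 + 12.66 = 228.22 million, so u = 12.66/228.22 = 5.55%.
After the first change, unemployed falls and employed rises by 6.27; labor force unchanged → E = 221.83, U = 6.39, labor force = 228.22 million.
After the second change, unemployed and labor force both rise by 13.82 → E = 221.83, U = 20.21, labor force = 242.04 million.
New unemployment rate = 20.21 / 242.04 = 8.35%.
Change = 8.35% − 5.55% = +2.80 percentage points.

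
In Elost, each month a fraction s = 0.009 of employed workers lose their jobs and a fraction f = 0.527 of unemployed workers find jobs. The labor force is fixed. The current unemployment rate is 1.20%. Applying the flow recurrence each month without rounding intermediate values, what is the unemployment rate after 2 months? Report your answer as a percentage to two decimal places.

With a fixed labor force, u_{t+1} = u_t + s·(1−u_t) − f·u_t = u_t·(1−s−f) + s.
Here 1−s−f = 0.464 and s = 0.009.
u_1 = 0.012000 × 0.464 + 0.009 = 0.014568.
u_2 = 0.014568 × 0.464 + 0.009 = 0.015760.

Unemployment rate after two months ≈ 1.58%.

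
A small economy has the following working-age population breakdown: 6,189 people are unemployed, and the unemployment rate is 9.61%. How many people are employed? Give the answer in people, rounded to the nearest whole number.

Labor force = U / u = 6,189 / 0.0961 ≈ 64,402.
Employed = labor force − unemployed = 64,402 − 6,189 = 58,213.

About 58,213 are employed.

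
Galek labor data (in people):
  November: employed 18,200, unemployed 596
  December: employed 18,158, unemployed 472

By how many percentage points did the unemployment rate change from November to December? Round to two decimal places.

November: labor force = 18,200 + 596 = 18,796; u = 596/18,796 = 3.17%.
December: labor force = 18,158 + 472 = 18,630; u = 472/18,630 = 2.53%.
Change = 2.53% − 3.17% = −0.64 pp.

The unemployment rate changed by −0.64 percentage points.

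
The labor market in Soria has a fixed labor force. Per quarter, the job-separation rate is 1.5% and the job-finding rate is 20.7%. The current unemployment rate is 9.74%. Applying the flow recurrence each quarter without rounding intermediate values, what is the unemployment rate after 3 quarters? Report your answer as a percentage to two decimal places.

With a fixed labor force, u_{t+1} = u_t + s·(1−u_t) − f·u_t = u_t·(1−s−f) + s.
Here 1−s−f = 0.778 and s = 0.015.
u_1 = 0.097400 × 0.778 + 0.015 = 0.090777.
u_2 = 0.090777 × 0.778 + 0.015 = 0.085625.
u_3 = 0.085625 × 0.778 + 0.015 = 0.081616.

Unemployment rate after three quarters ≈ 8.16%.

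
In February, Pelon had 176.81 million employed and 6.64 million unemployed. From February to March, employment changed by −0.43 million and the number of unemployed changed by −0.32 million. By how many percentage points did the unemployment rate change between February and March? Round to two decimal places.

The unemployment rate changed by −0.16 percentage points.

February: labor force = 176.81 + 6.64 = 183.45; u = 6.64/183.45 = 3.62%.
March: labor force = 176.38 + 6.32 = 182.70; u = 6.32/182.70 = 3.46%.
Change = 3.46% − 3.62% = −0.16 pp.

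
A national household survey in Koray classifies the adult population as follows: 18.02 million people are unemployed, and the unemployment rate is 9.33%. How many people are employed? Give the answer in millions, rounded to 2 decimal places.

About 175.12 million are employed.

Labor force = U / u = 18.02 / 0.0933 ≈ 193.14 million.
Employed = labor force − unemployed = 193.14 − 18.02 = 175.12 million.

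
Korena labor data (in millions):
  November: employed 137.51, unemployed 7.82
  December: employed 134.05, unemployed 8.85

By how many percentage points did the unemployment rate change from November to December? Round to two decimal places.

November: labor force = 137.51 + 7.82 = 145.33; u = 7.82/145.33 = 5.38%.
December: labor force = 134.05 + 8.85 = 142.90; u = 8.85/142.90 = 6.19%.
Change = 6.19% − 5.38% = +0.81 pp.

The unemployment rate changed by +0.81 percentage points.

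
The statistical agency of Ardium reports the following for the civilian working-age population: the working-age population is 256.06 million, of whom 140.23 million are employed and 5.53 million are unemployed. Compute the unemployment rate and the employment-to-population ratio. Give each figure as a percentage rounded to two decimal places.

Labor force = employed + unemployed = 140.23 + 5.53 = 145.76 million.
Unemployment rate = 5.53 / 145.76 = 3.79%.
Employment-population ratio = 140.23 / 256.06 = 54.76%.

Unemployment rate ≈ 3.79%; employment-population ratio ≈ 54.76%.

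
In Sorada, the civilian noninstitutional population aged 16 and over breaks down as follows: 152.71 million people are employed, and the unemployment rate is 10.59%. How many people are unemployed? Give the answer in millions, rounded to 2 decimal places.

About 18.09 million are unemployed.

Let U be the number unemployed. The labor force is E + U, and U/(E+U) = 0.1059.
So U = 0.1059 × 152.71 / (1 − 0.1059) = 16.1720 / 0.8941 ≈ 18.09 million.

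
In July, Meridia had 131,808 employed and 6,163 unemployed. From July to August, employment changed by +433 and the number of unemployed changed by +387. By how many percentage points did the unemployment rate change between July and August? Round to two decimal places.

The unemployment rate changed by +0.25 percentage points.

July: labor force = 131,808 + 6,163 = 137,971; u = 6,163/137,971 = 4.47%.
August: labor force = 132,241 + 6,550 = 138,791; u = 6,550/138,791 = 4.72%.
Change = 4.72% − 4.47% = +0.25 pp.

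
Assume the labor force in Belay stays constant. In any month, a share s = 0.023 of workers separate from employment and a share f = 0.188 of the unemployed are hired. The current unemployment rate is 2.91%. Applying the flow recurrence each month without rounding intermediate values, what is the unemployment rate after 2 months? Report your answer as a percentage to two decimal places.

Unemployment rate after two months ≈ 5.93%.

With a fixed labor force, u_{t+1} = u_t + s·(1−u_t) − f·u_t = u_t·(1−s−f) + s.
Here 1−s−f = 0.789 and s = 0.023.
u_1 = 0.029100 × 0.789 + 0.023 = 0.045960.
u_2 = 0.045960 × 0.789 + 0.023 = 0.059262.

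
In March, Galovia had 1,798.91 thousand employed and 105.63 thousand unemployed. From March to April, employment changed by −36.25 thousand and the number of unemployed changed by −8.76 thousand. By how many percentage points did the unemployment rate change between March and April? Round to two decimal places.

March: labor force = 1,798.91 + 105.63 = 1,904.54; u = 105.63/1,904.54 = 5.55%.
April: labor force = 1,762.66 + 96.87 = 1,859.53; u = 96.87/1,859.53 = 5.21%.
Change = 5.21% − 5.55% = −0.34 pp.

The unemployment rate changed by −0.34 percentage points.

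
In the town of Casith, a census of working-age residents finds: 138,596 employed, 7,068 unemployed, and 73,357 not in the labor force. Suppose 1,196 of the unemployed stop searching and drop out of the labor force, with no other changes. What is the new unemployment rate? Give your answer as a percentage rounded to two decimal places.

New unemployment rate ≈ 4.06%.

Initially, labor force = 138,596 + 7,068 = 145,664, so u = 7,068/145,664 = 4.85%.
After the change, unemployed and labor force both fall by 1,196 → E = 138,596, U = 5,872, labor force = 144,468.
New unemployment rate = 5,872 / 144,468 = 4.06%.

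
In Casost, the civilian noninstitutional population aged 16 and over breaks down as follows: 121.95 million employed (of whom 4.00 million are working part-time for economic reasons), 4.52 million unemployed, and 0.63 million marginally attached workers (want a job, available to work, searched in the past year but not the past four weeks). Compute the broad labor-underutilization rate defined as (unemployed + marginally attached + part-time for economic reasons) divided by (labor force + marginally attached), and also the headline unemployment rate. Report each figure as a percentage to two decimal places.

Labor force = 121.95 + 4.52 = 126.47 million.
Numerator = 4.52 + 0.63 + 4.00 = 9.15 million.
Denominator = 126.47 + 0.63 = 127.10 million.
Broad rate = 9.15 / 127.10 = 7.20%.
Headline unemployment rate = 4.52 / 126.47 = 3.57%.

Broad underutilization rate ≈ 7.20%; headline unemployment rate ≈ 3.57%.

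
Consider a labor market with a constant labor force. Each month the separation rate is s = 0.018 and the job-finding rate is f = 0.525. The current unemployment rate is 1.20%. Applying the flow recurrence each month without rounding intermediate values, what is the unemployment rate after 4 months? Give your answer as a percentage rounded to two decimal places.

Unemployment rate after four months ≈ 3.22%.

With a fixed labor force, u_{t+1} = u_t + s·(1−u_t) − f·u_t = u_t·(1−s−f) + s.
Here 1−s−f = 0.457 and s = 0.018.
u_1 = 0.012000 × 0.457 + 0.018 = 0.023484.
u_2 = 0.023484 × 0.457 + 0.018 = 0.028732.
u_3 = 0.028732 × 0.457 + 0.018 = 0.031131.
u_4 = 0.031131 × 0.457 + 0.018 = 0.032227.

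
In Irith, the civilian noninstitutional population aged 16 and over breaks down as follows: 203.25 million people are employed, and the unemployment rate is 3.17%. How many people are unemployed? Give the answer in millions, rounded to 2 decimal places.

About 6.65 million are unemployed.

Let U be the number unemployed. The labor force is E + U, and U/(E+U) = 0.0317.
So U = 0.0317 × 203.25 / (1 − 0.0317) = 6.4430 / 0.9683 ≈ 6.65 million.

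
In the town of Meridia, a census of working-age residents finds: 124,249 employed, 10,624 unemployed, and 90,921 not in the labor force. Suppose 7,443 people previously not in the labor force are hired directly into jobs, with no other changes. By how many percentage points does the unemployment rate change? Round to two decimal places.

The unemployment rate changes by −0.41 percentage points.

Initially, labor force = 124,249 + 10,624 = 134,873, so u = 10,624/134,873 = 7.88%.
After the change, employed and labor force both rise by 7,443; unemployed unchanged → E = 131,692, U = 10,624, labor force = 142,316.
New unemployment rate = 10,624 / 142,316 = 7.47%.
Change = 7.47% − 7.88% = −0.41 percentage points.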